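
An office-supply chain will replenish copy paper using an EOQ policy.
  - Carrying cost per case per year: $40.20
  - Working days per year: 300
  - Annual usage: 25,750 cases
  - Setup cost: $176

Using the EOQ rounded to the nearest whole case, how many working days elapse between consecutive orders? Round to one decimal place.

5.5 days

Q* = √(2·D·S / H) = √(2·25,750·176 / 40.2) = √225,472.6 ≈ 474.84 → Q = 475 cases
Cycle time = (working days × Q)/D = (300 × 475) / 25,750 = 5.534 days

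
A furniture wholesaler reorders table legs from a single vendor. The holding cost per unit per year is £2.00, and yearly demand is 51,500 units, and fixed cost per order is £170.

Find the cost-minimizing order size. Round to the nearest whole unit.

2,959 units

Q* = √(2·D·S / H) = √(2·51,500·170 / 2) = √8,755,000.0 ≈ 2,958.88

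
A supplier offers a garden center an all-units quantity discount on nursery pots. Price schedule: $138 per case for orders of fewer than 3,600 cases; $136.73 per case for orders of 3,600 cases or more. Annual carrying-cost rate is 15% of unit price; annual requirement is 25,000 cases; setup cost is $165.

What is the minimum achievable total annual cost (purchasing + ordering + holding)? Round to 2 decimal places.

H₁ = 15%×$138 = $20.7000;  H₂ = 15%×$136.73 = $20.5095
EOQ₁ = √(2×25,000×165/20.7000) = 631.31  (< 3,600, feasible at tier 1)
EOQ₂ = √(2×25,000×165/20.5095) = 634.23  (< 3,600 → use Q = 3,600 at tier-2 price)
TC(tier 1 (EOQ₁), Q≈631.3) = $3,463,068.09
TC(tier 2, Q≈3,600.0) = $3,456,312.93
Minimum at tier 2: $3,456,312.93

$3,456,312.93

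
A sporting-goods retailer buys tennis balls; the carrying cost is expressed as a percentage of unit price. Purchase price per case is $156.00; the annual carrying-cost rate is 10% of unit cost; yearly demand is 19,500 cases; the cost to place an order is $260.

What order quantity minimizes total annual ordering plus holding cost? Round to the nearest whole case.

H = i·C = 0.1 × $156 = $15.6000 per case-year
Optimal lot size Q* = (2 × 19,500 × $260 / $15.6)^½ ≈ 806.23

806 cases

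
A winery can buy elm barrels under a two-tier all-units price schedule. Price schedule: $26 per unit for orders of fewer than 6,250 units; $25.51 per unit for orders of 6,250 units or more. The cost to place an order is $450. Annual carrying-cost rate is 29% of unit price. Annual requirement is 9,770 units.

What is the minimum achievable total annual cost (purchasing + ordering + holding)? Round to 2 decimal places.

$262,162.43

H₁ = 29%×$26 = $7.5400;  H₂ = 29%×$25.51 = $7.3979
EOQ₁ = √(2×9,770×450/7.5400) = 1,079.90  (< 6,250, feasible at tier 1)
EOQ₂ = √(2×9,770×450/7.3979) = 1,090.22  (< 6,250 → use Q = 6,250 at tier-2 price)
TC(tier 1 (EOQ₁), Q≈1,079.9) = $262,162.43
TC(tier 2, Q≈6,250.0) = $273,054.58
Minimum at tier 1 (EOQ₁): $262,162.43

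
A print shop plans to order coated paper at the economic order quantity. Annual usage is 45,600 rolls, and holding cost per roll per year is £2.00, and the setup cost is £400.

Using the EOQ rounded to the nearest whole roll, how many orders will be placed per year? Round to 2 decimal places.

10.68 orders per year

Q* = √(2·D·S / H) = √(2·45,600·400 / 2) = √18,240,000.0 ≈ 4,270.83 → Q = 4,271
N = D/Q = 45,600/4,271 ≈ 10.677 orders/yr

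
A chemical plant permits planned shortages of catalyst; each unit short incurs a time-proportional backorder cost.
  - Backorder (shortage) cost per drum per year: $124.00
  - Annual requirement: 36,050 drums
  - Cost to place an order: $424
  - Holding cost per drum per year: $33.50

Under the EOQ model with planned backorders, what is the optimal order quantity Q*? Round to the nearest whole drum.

1,077 drums

Basic EOQ = √(2·36,050·424/33.5) = 955.274
Backorder adjustment √((H+b)/b) = √((33.5+124)/124) = 1.1270
Q* = 955.274 × 1.1270 ≈ 1,076.61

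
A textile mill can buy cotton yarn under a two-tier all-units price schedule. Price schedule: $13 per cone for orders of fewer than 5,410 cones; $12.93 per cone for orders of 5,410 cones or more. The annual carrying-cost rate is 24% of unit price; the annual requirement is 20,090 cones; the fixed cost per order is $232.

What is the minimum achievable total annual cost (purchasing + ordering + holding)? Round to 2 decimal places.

$266,562.95

H₁ = 24%×$13 = $3.1200;  H₂ = 24%×$12.93 = $3.1032
EOQ₁ = √(2×20,090×232/3.1200) = 1,728.51  (< 5,410, feasible at tier 1)
EOQ₂ = √(2×20,090×232/3.1032) = 1,733.18  (< 5,410 → use Q = 5,410 at tier-2 price)
TC(tier 1 (EOQ₁), Q≈1,728.5) = $266,562.95
TC(tier 2, Q≈5,410.0) = $269,019.39
Minimum at tier 1 (EOQ₁): $266,562.95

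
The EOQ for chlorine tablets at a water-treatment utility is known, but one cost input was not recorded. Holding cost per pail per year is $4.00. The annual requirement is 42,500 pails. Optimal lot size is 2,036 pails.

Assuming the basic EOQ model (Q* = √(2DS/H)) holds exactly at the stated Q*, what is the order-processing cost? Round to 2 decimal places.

$195.07

EOQ relation: Q² = 2DS/H, so rearrange for the unknown.
S = Q²H / (2D) = 2,036² × 4 / (2 × 42,500) = 195.0728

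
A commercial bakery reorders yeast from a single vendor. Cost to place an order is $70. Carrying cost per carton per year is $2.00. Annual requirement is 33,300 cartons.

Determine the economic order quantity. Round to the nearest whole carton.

1,527 cartons

2DS/H = 2·33,300·70/2 = 2,331,000.00
EOQ = √2,331,000.00 ≈ 1,526.76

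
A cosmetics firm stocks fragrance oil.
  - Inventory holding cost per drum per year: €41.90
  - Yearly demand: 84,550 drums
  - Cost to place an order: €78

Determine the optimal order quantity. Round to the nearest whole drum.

Q* = √(2·D·S / H) = √(2·84,550·78 / 41.9) = √314,792.4 ≈ 561.06

561 drums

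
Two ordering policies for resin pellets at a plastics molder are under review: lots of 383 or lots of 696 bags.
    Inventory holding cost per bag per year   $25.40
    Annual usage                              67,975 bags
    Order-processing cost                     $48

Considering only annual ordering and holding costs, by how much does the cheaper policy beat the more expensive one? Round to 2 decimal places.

For each Q, cost = (D/Q)·S + (Q/2)·H.
TC(383) = (67,975/383)×48 + (383/2)×25.4 = $13,383.16
TC(696) = (67,975/696)×48 + (696/2)×25.4 = $13,527.13
|ΔTC| = |$13,383.16 − $13,527.13| = $143.97

$143.97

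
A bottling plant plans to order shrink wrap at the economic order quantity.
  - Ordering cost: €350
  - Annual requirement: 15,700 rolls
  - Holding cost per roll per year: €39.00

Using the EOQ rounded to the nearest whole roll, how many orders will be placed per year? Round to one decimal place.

Q* = √(2·D·S / H) = √(2·15,700·350 / 39) = √281,794.9 ≈ 530.84 → Q = 531
N = D/Q = 15,700/531 ≈ 29.567 orders/yr

29.6 orders per year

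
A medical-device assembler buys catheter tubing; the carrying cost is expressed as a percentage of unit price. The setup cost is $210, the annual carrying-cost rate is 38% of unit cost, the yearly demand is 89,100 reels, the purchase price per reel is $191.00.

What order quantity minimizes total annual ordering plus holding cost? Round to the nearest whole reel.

H = i·C = 0.38 × $191 = $72.5800 per reel-year
2DS/H = 2·89,100·210/72.58 = 515,596.58
EOQ = √515,596.58 ≈ 718.05

718 reels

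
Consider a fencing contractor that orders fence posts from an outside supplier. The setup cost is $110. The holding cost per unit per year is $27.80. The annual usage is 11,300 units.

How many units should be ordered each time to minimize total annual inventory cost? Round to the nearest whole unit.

299 units

Optimal lot size Q* = (2 × 11,300 × $110 / $27.8)^½ ≈ 299.04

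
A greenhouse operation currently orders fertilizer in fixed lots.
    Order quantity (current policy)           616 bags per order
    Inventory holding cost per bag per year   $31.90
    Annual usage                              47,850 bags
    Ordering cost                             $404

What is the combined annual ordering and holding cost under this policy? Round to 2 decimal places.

Annual ordering cost = (D/Q)·S = (47,850/616) × 404 = $31,382.14
Annual holding cost  = (Q/2)·H = (616/2) × 31.9 = $9,825.20
Total = $31,382.14 + $9,825.20 = $41,207.34

$41,207.34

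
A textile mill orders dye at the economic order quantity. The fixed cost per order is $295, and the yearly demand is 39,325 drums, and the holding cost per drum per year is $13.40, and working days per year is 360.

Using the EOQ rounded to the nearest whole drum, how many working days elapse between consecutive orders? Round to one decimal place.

12.0 days

EOQ = √(2DS/H) = √(2 × 39,325 × 295 / 13.4)
    = √(1,731,473.88) ≈ 1,315.85 → Q = 1,316 drums
T = Q/D × 360 days = 1,316/39,325 × 360 = 12.047 days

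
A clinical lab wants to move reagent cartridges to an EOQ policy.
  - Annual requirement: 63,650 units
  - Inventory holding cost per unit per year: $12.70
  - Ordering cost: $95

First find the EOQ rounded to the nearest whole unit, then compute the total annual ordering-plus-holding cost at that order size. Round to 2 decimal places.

Q* = √(2·D·S / H) = √(2·63,650·95 / 12.7) = √952,244.1 ≈ 975.83 → Q = 976 units
Ordering: D/Q × S = 63,650/976 × $95 = $6,195.44
Holding:  Q/2 × H = 976/2 × $12.7 = $6,197.60
Total = $6,195.44 + $6,197.60 = $12,393.04

$12,393.04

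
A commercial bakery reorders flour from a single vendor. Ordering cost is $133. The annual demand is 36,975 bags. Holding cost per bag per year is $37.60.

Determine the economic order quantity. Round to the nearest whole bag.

511 bags

Q* = √(2·D·S / H) = √(2·36,975·133 / 37.6) = √261,578.5 ≈ 511.45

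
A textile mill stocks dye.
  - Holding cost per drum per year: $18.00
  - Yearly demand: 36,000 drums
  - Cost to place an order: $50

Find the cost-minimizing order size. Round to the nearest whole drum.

447 drums

2DS/H = 2·36,000·50/18 = 200,000.00
EOQ = √200,000.00 ≈ 447.21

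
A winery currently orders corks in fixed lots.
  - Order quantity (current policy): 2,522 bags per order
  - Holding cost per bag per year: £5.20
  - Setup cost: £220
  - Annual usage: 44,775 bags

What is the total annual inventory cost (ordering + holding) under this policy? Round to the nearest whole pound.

Annual ordering cost = (D/Q)·S = (44,775/2,522) × 220 = £3,905.83
Annual holding cost  = (Q/2)·H = (2,522/2) × 5.2 = £6,557.20
Total = £3,905.83 + £6,557.20 = £10,463.03

£10,463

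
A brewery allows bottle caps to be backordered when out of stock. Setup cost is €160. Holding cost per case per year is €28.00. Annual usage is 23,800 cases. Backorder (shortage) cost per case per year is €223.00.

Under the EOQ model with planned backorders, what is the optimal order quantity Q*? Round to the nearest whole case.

553 cases

Basic EOQ = √(2·23,800·160/28) = 521.536
Backorder adjustment √((H+b)/b) = √((28+223)/223) = 1.0609
Q* = 521.536 × 1.0609 ≈ 553.31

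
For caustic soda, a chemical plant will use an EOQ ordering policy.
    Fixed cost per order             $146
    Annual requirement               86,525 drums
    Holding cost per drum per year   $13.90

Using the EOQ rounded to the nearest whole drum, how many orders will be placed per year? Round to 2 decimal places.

2DS/H = 2·86,525·146/13.9 = 1,817,647.48
EOQ = √1,817,647.48 ≈ 1,348.20 → Q = 1,348
Orders per year = D/Q = 86,525 / 1,348 = 64.188

64.19 orders per year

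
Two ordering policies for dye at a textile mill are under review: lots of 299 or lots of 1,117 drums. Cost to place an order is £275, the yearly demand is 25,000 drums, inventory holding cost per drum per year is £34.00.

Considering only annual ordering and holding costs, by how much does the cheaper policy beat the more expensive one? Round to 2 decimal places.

£2,932.43

TC(Q) = (D/Q)S + (Q/2)H
TC(299) = (25,000/299)×275 + (299/2)×34 = £28,076.31
TC(1,117) = (25,000/1,117)×275 + (1,117/2)×34 = £25,143.88
Lots of 1,117 are cheaper by £2,932.43.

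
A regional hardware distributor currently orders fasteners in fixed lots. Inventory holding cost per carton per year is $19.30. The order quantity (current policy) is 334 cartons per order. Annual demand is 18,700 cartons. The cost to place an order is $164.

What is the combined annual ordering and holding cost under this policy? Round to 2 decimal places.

Ordering: D/Q × S = 18,700/334 × $164 = $9,182.04
Holding:  Q/2 × H = 334/2 × $19.3 = $3,223.10
Total = $9,182.04 + $3,223.10 = $12,405.14

$12,405.14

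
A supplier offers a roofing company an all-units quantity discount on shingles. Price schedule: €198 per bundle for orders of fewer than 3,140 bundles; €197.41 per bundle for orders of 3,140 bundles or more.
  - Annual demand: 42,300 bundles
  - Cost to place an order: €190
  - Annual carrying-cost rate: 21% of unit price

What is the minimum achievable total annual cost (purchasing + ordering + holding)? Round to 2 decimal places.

H₁ = 21%×€198 = €41.5800;  H₂ = 21%×€197.41 = €41.4561
EOQ₁ = √(2×42,300×190/41.5800) = 621.76  (< 3,140, feasible at tier 1)
EOQ₂ = √(2×42,300×190/41.4561) = 622.68  (< 3,140 → use Q = 3,140 at tier-2 price)
TC(tier 1 (EOQ₁), Q≈621.8) = €8,401,252.60
TC(tier 2, Q≈3,140.0) = €8,418,088.63
Minimum at tier 1 (EOQ₁): €8,401,252.60

€8,401,252.60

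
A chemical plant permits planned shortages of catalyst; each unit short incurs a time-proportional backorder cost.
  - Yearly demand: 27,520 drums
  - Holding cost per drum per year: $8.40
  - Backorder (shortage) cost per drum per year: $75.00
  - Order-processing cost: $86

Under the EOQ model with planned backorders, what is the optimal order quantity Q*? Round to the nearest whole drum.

Q* = √(2DS/H) · √((H + b)/b)
   = √(2 × 27,520 × 86 / 8.4) · √((8.4 + 75) / 75)
   = 750.670 × 1.0545 ≈ 791.59

792 drums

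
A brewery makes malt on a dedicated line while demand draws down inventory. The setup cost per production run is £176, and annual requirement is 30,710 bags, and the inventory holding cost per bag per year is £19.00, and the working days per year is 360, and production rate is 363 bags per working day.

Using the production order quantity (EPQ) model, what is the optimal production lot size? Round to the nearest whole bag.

862 bags

d = 30,710/360 = 85.3056 bags/day;  effective holding cost H(1 − d/p) = 19·(1 − 85.3056/363) = 14.53497
Q* = √(2DS / H_eff) = √(2·30,710·176 / 14.53497) ≈ 862.39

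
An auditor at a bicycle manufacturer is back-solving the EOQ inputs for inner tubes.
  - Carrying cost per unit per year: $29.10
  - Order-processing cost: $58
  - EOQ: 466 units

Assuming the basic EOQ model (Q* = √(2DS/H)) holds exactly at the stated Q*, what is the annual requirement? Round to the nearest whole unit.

EOQ relation: Q² = 2DS/H, so rearrange for the unknown.
D = Q²H / (2S) = 466² × 29.1 / (2 × 58) = 54,476.20

54,476 units per year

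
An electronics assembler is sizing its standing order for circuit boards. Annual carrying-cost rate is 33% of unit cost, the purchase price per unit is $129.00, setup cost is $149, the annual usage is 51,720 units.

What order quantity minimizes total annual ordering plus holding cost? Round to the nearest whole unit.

Holding cost per unit per year: H = 33% × $129 = $42.5700
2DS/H = 2·51,720·149/42.57 = 362,052.15
EOQ = √362,052.15 ≈ 601.71

602 units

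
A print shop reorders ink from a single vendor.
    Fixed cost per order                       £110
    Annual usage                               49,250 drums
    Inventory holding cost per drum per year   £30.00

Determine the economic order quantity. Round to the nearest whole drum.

EOQ = √(2DS/H) = √(2 × 49,250 × 110 / 30)
    = √(361,166.67) ≈ 600.97

601 drums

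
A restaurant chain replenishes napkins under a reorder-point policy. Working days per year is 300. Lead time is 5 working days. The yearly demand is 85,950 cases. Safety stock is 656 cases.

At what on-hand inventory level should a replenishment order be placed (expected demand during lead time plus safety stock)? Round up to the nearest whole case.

Daily demand d = 85,950 / 300 = 286.500 cases/day
Demand during lead time = 286.500 × 5 = 1,432.50
Reorder point = 1,432.50 + 656 = 2,088.50 → round up

2,089 cases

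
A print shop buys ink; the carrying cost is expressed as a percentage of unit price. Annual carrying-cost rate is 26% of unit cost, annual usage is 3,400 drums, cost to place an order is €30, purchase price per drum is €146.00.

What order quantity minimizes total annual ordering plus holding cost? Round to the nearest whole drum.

73 drums

Holding cost per drum per year: H = 26% × €146 = €37.9600
EOQ = √(2DS/H) = √(2 × 3,400 × 30 / 37.96)
    = √(5,374.08) ≈ 73.31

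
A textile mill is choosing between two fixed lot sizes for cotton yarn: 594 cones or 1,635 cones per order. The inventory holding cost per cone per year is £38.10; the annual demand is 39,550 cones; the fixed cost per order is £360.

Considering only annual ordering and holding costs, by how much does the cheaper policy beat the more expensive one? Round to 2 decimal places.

TC(Q) = (D/Q)S + (Q/2)H
TC(594) = (39,550/594)×360 + (594/2)×38.1 = £35,285.40
TC(1,635) = (39,550/1,635)×360 + (1,635/2)×38.1 = £39,855.01
Cheaper: Q = 594.  Difference = £4,569.61

£4,569.61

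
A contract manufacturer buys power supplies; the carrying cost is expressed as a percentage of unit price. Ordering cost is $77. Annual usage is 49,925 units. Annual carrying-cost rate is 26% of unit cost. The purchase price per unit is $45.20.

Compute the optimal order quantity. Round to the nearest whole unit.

809 units

H = i·C = 0.26 × $45.2 = $11.7520 per unit-year
2DS/H = 2·49,925·77/11.752 = 654,224.81
EOQ = √654,224.81 ≈ 808.84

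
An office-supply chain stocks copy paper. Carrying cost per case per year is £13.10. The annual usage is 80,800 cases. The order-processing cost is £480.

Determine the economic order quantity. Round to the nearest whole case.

2,433 cases

EOQ = √(2DS/H) = √(2 × 80,800 × 480 / 13.1)
    = √(5,921,221.37) ≈ 2,433.36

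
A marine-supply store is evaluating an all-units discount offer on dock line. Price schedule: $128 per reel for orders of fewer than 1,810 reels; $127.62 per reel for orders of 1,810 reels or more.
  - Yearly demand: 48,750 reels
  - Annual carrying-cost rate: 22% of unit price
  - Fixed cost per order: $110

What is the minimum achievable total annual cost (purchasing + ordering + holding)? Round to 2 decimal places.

$6,249,846.85

H₁ = 22%×$128 = $28.1600;  H₂ = 22%×$127.62 = $28.0764
EOQ₁ = √(2×48,750×110/28.1600) = 617.14  (< 1,810, feasible at tier 1)
EOQ₂ = √(2×48,750×110/28.0764) = 618.06  (< 1,810 → use Q = 1,810 at tier-2 price)
TC(tier 1 (EOQ₁), Q≈617.1) = $6,257,378.61
TC(tier 2, Q≈1,810.0) = $6,249,846.85
Minimum at tier 2: $6,249,846.85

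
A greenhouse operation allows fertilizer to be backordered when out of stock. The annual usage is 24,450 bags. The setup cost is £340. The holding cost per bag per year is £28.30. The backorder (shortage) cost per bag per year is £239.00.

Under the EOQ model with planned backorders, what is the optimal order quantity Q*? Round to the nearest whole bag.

811 bags

Basic EOQ = √(2·24,450·340/28.3) = 766.480
Backorder adjustment √((H+b)/b) = √((28.3+239)/239) = 1.0575
Q* = 766.480 × 1.0575 ≈ 810.59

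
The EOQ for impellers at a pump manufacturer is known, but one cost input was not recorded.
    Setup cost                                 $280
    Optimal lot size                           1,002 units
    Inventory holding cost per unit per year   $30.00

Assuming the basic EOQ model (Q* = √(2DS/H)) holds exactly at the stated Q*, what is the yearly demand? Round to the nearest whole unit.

53,786 units per year

From Q* = √(2DS/H) ⇒ Q*² = 2DS/H.
D = Q²H / (2S) = 1,002² × 30 / (2 × 280) = 53,785.93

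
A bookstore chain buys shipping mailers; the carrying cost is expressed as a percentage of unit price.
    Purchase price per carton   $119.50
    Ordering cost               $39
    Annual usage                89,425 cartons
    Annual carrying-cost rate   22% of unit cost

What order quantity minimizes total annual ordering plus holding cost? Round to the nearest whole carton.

Holding cost per carton per year: H = 22% × $119.5 = $26.2900
2DS/H = 2·89,425·39/26.29 = 265,315.71
EOQ = √265,315.71 ≈ 515.09

515 cartons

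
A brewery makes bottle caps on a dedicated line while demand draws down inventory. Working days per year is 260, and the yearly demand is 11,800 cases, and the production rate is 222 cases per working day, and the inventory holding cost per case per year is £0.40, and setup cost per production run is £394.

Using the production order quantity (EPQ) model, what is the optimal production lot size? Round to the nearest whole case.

5,406 cases

Daily demand d = 11,800/260 = 45.385; p = 222; 1 − d/p = 0.79556
EPQ = √(2DS / (H(1 − d/p)))
    = √(2 × 11,800 × 394 / (0.4 × 0.79556)) ≈ 5,405.51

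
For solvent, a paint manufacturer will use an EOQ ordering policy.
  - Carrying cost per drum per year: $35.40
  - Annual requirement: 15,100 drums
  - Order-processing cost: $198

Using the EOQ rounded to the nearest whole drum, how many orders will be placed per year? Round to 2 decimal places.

Optimal lot size Q* = (2 × 15,100 × $198 / $35.4)^½ ≈ 410.99 → Q = 411
Orders per year = D/Q = 15,100 / 411 = 36.740

36.74 orders per year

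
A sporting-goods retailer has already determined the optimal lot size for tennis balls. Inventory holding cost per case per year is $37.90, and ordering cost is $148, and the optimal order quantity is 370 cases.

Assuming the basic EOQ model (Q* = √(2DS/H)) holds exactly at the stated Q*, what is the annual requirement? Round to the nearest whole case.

EOQ relation: Q² = 2DS/H, so rearrange for the unknown.
D = Q²H / (2S) = 370² × 37.9 / (2 × 148) = 17,528.75

17,529 cases per year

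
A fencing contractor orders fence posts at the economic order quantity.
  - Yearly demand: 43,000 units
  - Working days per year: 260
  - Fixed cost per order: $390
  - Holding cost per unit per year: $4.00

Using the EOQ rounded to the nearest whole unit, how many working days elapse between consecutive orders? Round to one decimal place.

EOQ = √(2DS/H) = √(2 × 43,000 × 390 / 4)
    = √(8,385,000.00) ≈ 2,895.69 → Q = 2,896 units
Cycle time = (working days × Q)/D = (260 × 2,896) / 43,000 = 17.511 days

17.5 days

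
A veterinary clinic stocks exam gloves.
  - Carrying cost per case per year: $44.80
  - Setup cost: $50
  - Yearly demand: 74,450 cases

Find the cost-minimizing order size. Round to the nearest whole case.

408 cases

EOQ = √(2DS/H) = √(2 × 74,450 × 50 / 44.8)
    = √(166,183.04) ≈ 407.66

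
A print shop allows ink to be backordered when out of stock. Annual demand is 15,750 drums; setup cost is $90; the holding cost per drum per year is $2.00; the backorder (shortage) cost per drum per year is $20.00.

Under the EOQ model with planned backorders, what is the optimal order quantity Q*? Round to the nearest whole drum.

1,249 drums

Q* = √(2DS/H) · √((H + b)/b)
   = √(2 × 15,750 × 90 / 2) · √((2 + 20) / 20)
   = 1,190.588 × 1.0488 ≈ 1,248.70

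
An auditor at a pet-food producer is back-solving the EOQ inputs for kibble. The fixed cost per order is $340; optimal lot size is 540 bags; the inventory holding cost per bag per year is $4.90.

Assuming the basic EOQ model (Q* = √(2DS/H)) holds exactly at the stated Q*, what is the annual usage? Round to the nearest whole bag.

2,101 bags per year

From Q* = √(2DS/H) ⇒ Q*² = 2DS/H.
D = Q²H / (2S) = 540² × 4.9 / (2 × 340) = 2,101.24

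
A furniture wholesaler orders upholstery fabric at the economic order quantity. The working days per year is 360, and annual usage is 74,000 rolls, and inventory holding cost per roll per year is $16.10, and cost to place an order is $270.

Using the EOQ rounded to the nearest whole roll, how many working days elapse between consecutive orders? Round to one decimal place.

Optimal lot size Q* = (2 × 74,000 × $270 / $16.1)^½ ≈ 1,575.43 → Q = 1,575 rolls
T = Q/D × 360 days = 1,575/74,000 × 360 = 7.662 days

7.7 days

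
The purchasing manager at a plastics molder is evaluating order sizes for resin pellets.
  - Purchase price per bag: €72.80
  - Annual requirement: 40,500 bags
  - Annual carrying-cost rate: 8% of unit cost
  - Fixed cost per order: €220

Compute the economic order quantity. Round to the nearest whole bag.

1,749 bags

Carrying cost H = €72.8 × 8% = €5.8240/bag/yr
2DS/H = 2·40,500·220/5.824 = 3,059,752.75
EOQ = √3,059,752.75 ≈ 1,749.21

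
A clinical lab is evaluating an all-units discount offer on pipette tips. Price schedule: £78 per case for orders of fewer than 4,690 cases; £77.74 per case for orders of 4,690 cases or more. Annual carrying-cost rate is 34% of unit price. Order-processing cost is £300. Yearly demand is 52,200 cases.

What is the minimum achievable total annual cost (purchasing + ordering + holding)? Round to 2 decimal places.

£4,100,420.24

H₁ = 34%×£78 = £26.5200;  H₂ = 34%×£77.74 = £26.4316
EOQ₁ = √(2×52,200×300/26.5200) = 1,086.74  (< 4,690, feasible at tier 1)
EOQ₂ = √(2×52,200×300/26.4316) = 1,088.55  (< 4,690 → use Q = 4,690 at tier-2 price)
TC(tier 1 (EOQ₁), Q≈1,086.7) = £4,100,420.24
TC(tier 2, Q≈4,690.0) = £4,123,349.12
Minimum at tier 1 (EOQ₁): £4,100,420.24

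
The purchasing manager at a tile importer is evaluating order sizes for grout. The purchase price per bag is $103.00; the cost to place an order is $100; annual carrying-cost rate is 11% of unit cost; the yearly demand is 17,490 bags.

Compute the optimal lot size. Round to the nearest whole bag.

Carrying cost H = $103 × 11% = $11.3300/bag/yr
2DS/H = 2·17,490·100/11.33 = 308,737.86
EOQ = √308,737.86 ≈ 555.64

556 bags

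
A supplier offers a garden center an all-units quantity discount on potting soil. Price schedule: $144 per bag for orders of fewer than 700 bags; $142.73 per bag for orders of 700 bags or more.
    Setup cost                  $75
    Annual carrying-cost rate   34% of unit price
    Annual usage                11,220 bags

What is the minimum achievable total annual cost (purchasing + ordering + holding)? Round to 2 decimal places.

$1,619,617.61

H₁ = 34%×$144 = $48.9600;  H₂ = 34%×$142.73 = $48.5282
EOQ₁ = √(2×11,220×75/48.9600) = 185.40  (< 700, feasible at tier 1)
EOQ₂ = √(2×11,220×75/48.5282) = 186.23  (< 700 → use Q = 700 at tier-2 price)
TC(tier 1 (EOQ₁), Q≈185.4) = $1,624,757.43
TC(tier 2, Q≈700.0) = $1,619,617.61
Minimum at tier 2: $1,619,617.61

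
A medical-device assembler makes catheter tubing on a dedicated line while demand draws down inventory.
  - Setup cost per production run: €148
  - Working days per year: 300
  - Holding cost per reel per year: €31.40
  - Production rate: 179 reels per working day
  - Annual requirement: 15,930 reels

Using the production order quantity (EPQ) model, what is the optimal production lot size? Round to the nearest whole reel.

Daily demand d = 15,930/300 = 53.100; p = 179; 1 − d/p = 0.70335
EPQ = √(2DS / (H(1 − d/p)))
    = √(2 × 15,930 × 148 / (31.4 × 0.70335)) ≈ 462.06

462 reels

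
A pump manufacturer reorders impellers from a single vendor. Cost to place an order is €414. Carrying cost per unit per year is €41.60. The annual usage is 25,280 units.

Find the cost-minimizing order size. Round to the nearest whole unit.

2DS/H = 2·25,280·414/41.6 = 503,169.23
EOQ = √503,169.23 ≈ 709.34

709 units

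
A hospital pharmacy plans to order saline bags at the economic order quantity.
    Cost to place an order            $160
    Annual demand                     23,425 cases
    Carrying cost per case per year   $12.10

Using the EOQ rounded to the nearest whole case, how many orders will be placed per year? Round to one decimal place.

29.8 orders per year

2DS/H = 2·23,425·160/12.1 = 619,504.13
EOQ = √619,504.13 ≈ 787.09 → Q = 787
Orders per year = D/Q = 23,425 / 787 = 29.765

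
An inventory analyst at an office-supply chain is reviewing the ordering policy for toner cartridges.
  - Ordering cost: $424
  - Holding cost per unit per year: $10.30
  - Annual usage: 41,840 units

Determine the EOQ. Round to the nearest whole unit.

Q* = √(2·D·S / H) = √(2·41,840·424 / 10.3) = √3,444,691.3 ≈ 1,855.99

1,856 units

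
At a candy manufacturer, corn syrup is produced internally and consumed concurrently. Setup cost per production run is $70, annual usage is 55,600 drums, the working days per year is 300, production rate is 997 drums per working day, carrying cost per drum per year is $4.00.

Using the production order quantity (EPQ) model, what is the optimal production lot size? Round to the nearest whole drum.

1,546 drums

d = 55,600/300 = 185.3333 drums/day;  effective holding cost H(1 − d/p) = 4·(1 − 185.3333/997) = 3.25644
Q* = √(2DS / H_eff) = √(2·55,600·70 / 3.25644) ≈ 1,546.07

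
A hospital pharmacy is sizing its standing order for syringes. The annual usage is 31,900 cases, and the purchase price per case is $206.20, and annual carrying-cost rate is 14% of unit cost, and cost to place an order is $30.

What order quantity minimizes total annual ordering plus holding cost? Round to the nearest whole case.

H = i·C = 0.14 × $206.2 = $28.8680 per case-year
EOQ = √(2DS/H) = √(2 × 31,900 × 30 / 28.868)
    = √(66,301.79) ≈ 257.49

257 cases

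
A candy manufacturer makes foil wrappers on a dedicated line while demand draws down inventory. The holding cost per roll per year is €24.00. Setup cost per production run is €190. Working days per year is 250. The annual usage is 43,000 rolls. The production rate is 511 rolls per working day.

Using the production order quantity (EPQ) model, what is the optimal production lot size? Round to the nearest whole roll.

1,013 rolls

d = 43,000/250 = 172.0000 rolls/day;  effective holding cost H(1 − d/p) = 24·(1 − 172.0000/511) = 15.92172
Q* = √(2DS / H_eff) = √(2·43,000·190 / 15.92172) ≈ 1,013.05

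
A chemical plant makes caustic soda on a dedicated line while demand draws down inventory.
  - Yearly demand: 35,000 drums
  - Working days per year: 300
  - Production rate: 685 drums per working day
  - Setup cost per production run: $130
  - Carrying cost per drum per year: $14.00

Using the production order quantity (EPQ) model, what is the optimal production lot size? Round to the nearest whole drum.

885 drums

d = 35,000/300 = 116.6667 drums/day;  effective holding cost H(1 − d/p) = 14·(1 − 116.6667/685) = 11.61557
Q* = √(2DS / H_eff) = √(2·35,000·130 / 11.61557) ≈ 885.12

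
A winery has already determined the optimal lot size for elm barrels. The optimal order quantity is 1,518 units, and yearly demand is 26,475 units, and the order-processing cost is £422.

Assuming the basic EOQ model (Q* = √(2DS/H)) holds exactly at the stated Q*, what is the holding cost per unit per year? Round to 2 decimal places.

Since Q* = (2DS/H)^½, squaring gives Q*²·H = 2DS.
H = 2DS / Q² = 2 × 26,475 × 422 / 1,518² = 9.6969

£9.70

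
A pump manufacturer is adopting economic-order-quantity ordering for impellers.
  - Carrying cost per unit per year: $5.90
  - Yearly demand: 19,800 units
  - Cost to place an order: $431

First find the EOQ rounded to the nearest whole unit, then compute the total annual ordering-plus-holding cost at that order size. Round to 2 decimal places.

$10,034.88

EOQ = √(2DS/H) = √(2 × 19,800 × 431 / 5.9)
    = √(2,892,813.56) ≈ 1,700.83 → Q = 1,701 units
Orders/yr = 19,800/1,701 = 11.640; ordering cost = 11.640 × $431 = $5,016.93
Average inventory = 1,701/2 = 850.5; holding cost = 850.5 × $5.9 = $5,017.95
Total = $5,016.93 + $5,017.95 = $10,034.88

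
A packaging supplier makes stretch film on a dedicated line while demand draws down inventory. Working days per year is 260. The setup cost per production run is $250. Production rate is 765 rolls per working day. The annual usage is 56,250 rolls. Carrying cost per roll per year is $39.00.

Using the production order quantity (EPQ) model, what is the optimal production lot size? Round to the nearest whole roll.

1,003 rolls

d = 56,250/260 = 216.3462 rolls/day;  effective holding cost H(1 − d/p) = 39·(1 − 216.3462/765) = 27.97059
Q* = √(2DS / H_eff) = √(2·56,250·250 / 27.97059) ≈ 1,002.76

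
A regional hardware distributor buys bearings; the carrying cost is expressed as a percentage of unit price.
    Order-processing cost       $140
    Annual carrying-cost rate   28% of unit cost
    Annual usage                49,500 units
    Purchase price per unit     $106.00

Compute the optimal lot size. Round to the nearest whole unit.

H = i·C = 0.28 × $106 = $29.6800 per unit-year
2DS/H = 2·49,500·140/29.68 = 466,981.13
EOQ = √466,981.13 ≈ 683.36

683 units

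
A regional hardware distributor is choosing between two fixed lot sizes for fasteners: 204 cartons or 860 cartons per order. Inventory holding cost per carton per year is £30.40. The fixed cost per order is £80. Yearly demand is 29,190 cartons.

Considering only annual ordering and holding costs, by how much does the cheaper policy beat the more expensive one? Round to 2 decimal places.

TC(Q) = (D/Q)S + (Q/2)H
TC(204) = (29,190/204)×80 + (204/2)×30.4 = £14,547.86
TC(860) = (29,190/860)×80 + (860/2)×30.4 = £15,787.35
Cheaper: Q = 204.  Difference = £1,239.49

£1,239.49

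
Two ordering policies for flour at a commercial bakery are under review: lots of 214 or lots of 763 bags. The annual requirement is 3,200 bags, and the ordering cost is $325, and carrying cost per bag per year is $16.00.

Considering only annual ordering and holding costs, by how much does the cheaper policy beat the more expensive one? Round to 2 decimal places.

$895.23

Annual cost at Q: ordering D·S/Q plus holding Q·H/2.
TC(214) = (3,200/214)×325 + (214/2)×16 = $6,571.81
TC(763) = (3,200/763)×325 + (763/2)×16 = $7,467.04
|ΔTC| = |$6,571.81 − $7,467.04| = $895.23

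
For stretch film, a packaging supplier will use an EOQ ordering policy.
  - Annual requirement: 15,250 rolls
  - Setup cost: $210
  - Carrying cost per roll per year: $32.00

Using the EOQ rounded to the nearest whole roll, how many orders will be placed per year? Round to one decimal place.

34.1 orders per year

EOQ = √(2DS/H) = √(2 × 15,250 × 210 / 32)
    = √(200,156.25) ≈ 447.39 → Q = 447
Orders per year = D/Q = 15,250 / 447 = 34.116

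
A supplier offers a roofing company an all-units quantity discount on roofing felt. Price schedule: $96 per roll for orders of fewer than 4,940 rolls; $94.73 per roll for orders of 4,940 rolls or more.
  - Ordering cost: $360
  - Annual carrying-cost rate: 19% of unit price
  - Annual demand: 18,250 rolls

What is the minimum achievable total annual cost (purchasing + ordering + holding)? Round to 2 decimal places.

$1,767,481.40

H₁ = 19%×$96 = $18.2400;  H₂ = 19%×$94.73 = $17.9987
EOQ₁ = √(2×18,250×360/18.2400) = 848.76  (< 4,940, feasible at tier 1)
EOQ₂ = √(2×18,250×360/17.9987) = 854.43  (< 4,940 → use Q = 4,940 at tier-2 price)
TC(tier 1 (EOQ₁), Q≈848.8) = $1,767,481.40
TC(tier 2, Q≈4,940.0) = $1,774,609.25
Minimum at tier 1 (EOQ₁): $1,767,481.40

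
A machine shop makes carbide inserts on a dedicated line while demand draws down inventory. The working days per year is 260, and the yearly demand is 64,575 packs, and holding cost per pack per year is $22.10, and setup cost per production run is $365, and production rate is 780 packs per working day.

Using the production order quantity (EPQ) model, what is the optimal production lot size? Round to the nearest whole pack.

1,769 packs

d = 64,575/260 = 248.3654 packs/day;  effective holding cost H(1 − d/p) = 22.1·(1 − 248.3654/780) = 15.06298
Q* = √(2DS / H_eff) = √(2·64,575·365 / 15.06298) ≈ 1,769.04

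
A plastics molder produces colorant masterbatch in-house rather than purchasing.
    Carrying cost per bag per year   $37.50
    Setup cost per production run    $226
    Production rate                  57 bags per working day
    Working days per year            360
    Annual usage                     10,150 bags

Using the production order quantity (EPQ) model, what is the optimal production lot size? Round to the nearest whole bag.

d = 10,150/360 = 28.1944 bags/day;  effective holding cost H(1 − d/p) = 37.5·(1 − 28.1944/57) = 18.95102
Q* = √(2DS / H_eff) = √(2·10,150·226 / 18.95102) ≈ 492.02

492 bags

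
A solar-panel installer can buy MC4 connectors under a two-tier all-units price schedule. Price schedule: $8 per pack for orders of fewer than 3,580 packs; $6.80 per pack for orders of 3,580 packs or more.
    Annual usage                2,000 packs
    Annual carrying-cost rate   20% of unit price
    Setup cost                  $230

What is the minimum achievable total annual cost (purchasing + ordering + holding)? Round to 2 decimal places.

$16,162.89

H₁ = 20%×$8 = $1.6000;  H₂ = 20%×$6.80 = $1.3600
EOQ₁ = √(2×2,000×230/1.6000) = 758.29  (< 3,580, feasible at tier 1)
EOQ₂ = √(2×2,000×230/1.3600) = 822.48  (< 3,580 → use Q = 3,580 at tier-2 price)
TC(tier 1 (EOQ₁), Q≈758.3) = $17,213.26
TC(tier 2, Q≈3,580.0) = $16,162.89
Minimum at tier 2: $16,162.89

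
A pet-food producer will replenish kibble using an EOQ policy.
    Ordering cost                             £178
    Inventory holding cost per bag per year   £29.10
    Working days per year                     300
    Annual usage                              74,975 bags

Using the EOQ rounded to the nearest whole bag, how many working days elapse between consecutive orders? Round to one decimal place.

3.8 days

EOQ = √(2DS/H) = √(2 × 74,975 × 178 / 29.1)
    = √(917,219.93) ≈ 957.72 → Q = 958 bags
Days between orders = 300 / (D/Q) = 300 / 78.262 ≈ 3.833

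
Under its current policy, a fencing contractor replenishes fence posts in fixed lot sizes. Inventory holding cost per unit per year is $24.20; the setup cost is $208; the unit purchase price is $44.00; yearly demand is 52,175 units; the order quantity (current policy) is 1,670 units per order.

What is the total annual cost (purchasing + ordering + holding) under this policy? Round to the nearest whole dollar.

$2,322,405

Ordering: D/Q × S = 52,175/1,670 × $208 = $6,498.44
Holding:  Q/2 × H = 1,670/2 × $24.2 = $20,207.00
Purchase cost = D·C = 52,175 × 44 = $2,295,700.00
Total = $6,498.44 + $20,207.00 + $2,295,700.00 = $2,322,405.44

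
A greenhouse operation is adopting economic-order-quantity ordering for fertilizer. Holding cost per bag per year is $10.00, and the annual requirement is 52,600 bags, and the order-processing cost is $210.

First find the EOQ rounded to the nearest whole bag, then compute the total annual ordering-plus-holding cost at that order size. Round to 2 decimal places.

$14,863.38

Optimal lot size Q* = (2 × 52,600 × $210 / $10)^½ ≈ 1,486.34 → Q = 1,486 bags
Orders/yr = 52,600/1,486 = 35.397; ordering cost = 35.397 × $210 = $7,433.38
Average inventory = 1,486/2 = 743; holding cost = 743 × $10 = $7,430.00
Total = $7,433.38 + $7,430.00 = $14,863.38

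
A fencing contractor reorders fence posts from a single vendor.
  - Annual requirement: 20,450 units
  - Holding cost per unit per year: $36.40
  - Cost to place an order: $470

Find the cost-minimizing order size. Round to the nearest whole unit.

727 units

Q* = √(2·D·S / H) = √(2·20,450·470 / 36.4) = √528,104.4 ≈ 726.71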